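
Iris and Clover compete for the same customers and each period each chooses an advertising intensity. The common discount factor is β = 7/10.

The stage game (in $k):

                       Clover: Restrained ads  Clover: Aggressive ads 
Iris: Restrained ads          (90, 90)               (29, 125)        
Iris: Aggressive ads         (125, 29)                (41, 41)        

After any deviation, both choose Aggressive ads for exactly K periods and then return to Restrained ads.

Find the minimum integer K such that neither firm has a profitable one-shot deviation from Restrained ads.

2

Need Σ_{k=1}^{K} β^k ≥ (125−90)/(90−41) = 0.7143 at β = 7/10.
At K = 1 the sum is 0.7000 < 0.7143; at K = 2 it is 1.1900 ≥ 0.7143.
So the minimum punishment length is K = 2.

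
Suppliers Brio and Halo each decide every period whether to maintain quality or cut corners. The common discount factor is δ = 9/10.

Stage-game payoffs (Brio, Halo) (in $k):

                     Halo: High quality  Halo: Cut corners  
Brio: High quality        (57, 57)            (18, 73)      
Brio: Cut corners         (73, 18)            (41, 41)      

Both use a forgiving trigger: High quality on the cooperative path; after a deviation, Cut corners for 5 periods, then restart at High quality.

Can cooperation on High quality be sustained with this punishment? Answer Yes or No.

IC: δ+…+δ^5 ≥ (73−57)/(57−41) = 1.
At δ = 9/10: partial sum = 3.6856 ≥ 1.0000. Cooperation sustainable.

Yes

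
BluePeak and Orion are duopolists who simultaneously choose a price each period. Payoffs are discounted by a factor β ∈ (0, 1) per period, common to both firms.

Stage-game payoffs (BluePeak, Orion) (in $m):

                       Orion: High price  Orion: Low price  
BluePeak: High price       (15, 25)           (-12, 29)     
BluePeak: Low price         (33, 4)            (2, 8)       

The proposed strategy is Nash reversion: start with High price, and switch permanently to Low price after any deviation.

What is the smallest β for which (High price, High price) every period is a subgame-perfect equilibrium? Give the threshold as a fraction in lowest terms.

18/31

BluePeak: cooperation gives 15 each period; deviation gives 33 once then 2 forever.
  15/(1−β) ≥ 33 + 2β/(1−β) ⇒ β ≥ 18/31.
Orion: cooperation gives 25 each period; deviation gives 29 once then 8 forever.
  β ≥ 4/21.
Both must hold, so the binding constraint is BluePeak's: β ≥ 18/31.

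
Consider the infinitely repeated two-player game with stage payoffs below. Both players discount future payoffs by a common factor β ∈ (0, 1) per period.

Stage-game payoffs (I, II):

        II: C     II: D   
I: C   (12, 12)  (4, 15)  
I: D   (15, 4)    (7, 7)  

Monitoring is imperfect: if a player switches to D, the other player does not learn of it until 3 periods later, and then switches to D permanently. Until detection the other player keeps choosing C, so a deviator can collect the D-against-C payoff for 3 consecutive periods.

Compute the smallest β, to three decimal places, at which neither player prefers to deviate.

0.721

Deviating for the 3 undetected periods gains 15−12 = 3 per period over cooperation, then loses 12−7 = 5 per period forever once punishment starts.
Gain: 3(1 + β + … + β^2); loss: 5·β^3/(1−β).
No profitable deviation ⇔ 3(1−β^3) ≤ 5·β^3, i.e. β^3 ≥ 3/(3+5) = 3/8.
Hence β ≥ (3/8)^(1/3) ≈ 0.721.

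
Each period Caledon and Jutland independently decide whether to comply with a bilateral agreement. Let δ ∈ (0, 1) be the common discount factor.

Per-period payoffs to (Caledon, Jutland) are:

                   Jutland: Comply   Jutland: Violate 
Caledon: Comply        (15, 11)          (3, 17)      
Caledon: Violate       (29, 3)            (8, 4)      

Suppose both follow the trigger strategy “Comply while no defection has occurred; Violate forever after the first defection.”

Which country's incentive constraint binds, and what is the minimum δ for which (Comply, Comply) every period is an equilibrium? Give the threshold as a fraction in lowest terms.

For Caledon: deviation gain 29−15 = 14, per-period punishment loss 15−8 = 7. IC gives δ ≥ 14/21 = 2/3.
For Jutland: gain 6, loss 7 per period, so δ ≥ 6/13.
The tighter constraint is Caledon's, so cooperation needs δ ≥ 2/3.

Caledon; δ ≥ 2/3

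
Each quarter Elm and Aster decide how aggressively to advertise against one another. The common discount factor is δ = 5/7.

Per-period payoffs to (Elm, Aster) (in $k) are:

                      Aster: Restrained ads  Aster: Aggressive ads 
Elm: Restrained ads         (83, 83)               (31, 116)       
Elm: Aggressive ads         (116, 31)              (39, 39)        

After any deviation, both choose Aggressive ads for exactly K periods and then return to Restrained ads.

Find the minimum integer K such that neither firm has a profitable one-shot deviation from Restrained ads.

IC: δ(1−δ^K)/(1−δ) ≥ (116−83)/(83−39) = 3/4.
With δ = 5/7: need 1 − δ^K ≥ 3/4·(1−5/7)/(5/7), i.e. δ^K ≤ 0.7000.
Since (5/7)^1 = 0.7143 and (5/7)^2 = 0.5102, the smallest such K is 2.

2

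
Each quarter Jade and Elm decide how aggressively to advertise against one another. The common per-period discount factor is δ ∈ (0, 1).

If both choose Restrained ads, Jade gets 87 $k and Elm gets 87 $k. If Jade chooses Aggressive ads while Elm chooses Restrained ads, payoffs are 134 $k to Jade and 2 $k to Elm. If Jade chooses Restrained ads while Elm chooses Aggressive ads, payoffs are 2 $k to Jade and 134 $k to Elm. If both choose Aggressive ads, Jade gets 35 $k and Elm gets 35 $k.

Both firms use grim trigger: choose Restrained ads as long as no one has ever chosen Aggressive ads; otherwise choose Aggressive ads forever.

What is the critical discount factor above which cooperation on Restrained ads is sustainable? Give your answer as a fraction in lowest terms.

One-period gain from deviating is 134 − 87 = 47. The loss is 87 − 35 = 52 in every subsequent period, with present value 52·δ/(1−δ).
Deviation is unprofitable when 52·δ/(1−δ) ≥ 47, i.e. δ/(1−δ) ≥ 47/52.
Equivalently δ ≥ 47/(47+52) = 47/99.

47/99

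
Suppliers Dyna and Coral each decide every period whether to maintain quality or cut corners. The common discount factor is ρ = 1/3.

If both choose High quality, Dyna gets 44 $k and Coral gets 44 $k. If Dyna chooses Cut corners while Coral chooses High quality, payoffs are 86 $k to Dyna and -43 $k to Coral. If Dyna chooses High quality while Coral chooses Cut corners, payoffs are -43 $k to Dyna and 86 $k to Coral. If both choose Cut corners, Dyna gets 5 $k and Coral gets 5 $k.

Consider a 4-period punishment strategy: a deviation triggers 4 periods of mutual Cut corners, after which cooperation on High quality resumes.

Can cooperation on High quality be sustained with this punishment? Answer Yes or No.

Comparing payoff streams over the 5 periods until play realigns: cooperate → 44(1+ρ+…+ρ^4); deviate → 86 + 5(ρ+…+ρ^4).
Cooperation is sustained iff (44−5)(ρ+…+ρ^4) ≥ 86−44.
ρ+…+ρ^4 = 1/3·(1−(1/3)^4)/(1−1/3) = 0.4938, and (86−44)/(44−5) = 1.0769.
0.4938 < 1.0769, so cooperation is not sustainable.

No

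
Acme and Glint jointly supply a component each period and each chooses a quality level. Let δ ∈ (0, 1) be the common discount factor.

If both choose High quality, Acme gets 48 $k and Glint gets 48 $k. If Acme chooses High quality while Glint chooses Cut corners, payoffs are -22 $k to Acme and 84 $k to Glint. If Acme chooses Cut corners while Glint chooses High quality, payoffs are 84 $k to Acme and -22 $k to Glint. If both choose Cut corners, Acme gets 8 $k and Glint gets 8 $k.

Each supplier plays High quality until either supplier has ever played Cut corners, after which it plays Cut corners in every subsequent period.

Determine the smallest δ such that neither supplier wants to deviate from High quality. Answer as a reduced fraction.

9/19

48/(1−δ) ≥ 84 + 8δ/(1−δ)
48 ≥ 84 − 76δ
δ ≥ 36/76 = 9/19.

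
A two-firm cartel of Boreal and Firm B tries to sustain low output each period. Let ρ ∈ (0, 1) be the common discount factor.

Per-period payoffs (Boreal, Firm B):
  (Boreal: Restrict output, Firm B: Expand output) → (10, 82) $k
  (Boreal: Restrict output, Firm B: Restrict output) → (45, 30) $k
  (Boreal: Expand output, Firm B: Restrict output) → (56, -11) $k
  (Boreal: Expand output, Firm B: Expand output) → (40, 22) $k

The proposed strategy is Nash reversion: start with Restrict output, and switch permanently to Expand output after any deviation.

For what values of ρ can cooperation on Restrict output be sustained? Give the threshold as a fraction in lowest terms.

For Boreal: deviation gain 56−45 = 11, per-period punishment loss 45−40 = 5. IC gives ρ ≥ 11/16.
For Firm B: gain 52, loss 8 per period, so ρ ≥ 52/60 = 13/15.
The tighter constraint is Firm B's, so cooperation needs ρ ≥ 13/15.

13/15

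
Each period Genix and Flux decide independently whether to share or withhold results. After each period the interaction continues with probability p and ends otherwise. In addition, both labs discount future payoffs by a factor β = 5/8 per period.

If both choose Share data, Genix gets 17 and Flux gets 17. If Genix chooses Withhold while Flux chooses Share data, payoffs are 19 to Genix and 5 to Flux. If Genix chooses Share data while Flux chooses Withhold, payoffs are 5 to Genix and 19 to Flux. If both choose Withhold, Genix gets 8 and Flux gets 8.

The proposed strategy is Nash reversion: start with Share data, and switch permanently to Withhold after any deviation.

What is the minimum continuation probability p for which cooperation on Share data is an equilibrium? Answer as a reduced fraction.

16/55

With continuation probability p and discount β, the effective per-period discount factor is βp.
Grim-trigger IC: βp ≥ (19−17)/(19−8) = 2/11.
So p ≥ (2/11)/(5/8) = 16/55.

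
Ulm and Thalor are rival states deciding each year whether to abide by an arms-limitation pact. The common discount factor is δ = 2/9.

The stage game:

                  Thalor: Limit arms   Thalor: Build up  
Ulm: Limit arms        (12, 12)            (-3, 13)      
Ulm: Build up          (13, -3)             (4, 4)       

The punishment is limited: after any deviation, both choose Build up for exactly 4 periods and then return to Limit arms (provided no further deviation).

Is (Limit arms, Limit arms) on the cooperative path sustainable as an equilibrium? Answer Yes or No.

Yes

Comparing payoff streams over the 5 periods until play realigns: cooperate → 12(1+δ+…+δ^4); deviate → 13 + 4(δ+…+δ^4).
Cooperation is sustained iff (12−4)(δ+…+δ^4) ≥ 13−12.
δ+…+δ^4 = 2/9·(1−(2/9)^4)/(1−2/9) = 0.2850, and (13−12)/(12−4) = 0.1250.
0.2850 ≥ 0.1250, so cooperation is sustainable.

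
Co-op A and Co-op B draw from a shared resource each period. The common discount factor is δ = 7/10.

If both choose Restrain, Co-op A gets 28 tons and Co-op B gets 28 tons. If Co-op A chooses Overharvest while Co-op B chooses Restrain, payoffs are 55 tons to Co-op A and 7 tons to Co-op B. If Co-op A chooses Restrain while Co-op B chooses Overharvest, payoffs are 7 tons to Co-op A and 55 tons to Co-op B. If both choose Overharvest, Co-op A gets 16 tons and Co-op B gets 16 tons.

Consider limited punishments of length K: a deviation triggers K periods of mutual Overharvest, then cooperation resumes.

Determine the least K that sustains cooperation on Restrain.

10

IC: δ(1−δ^K)/(1−δ) ≥ (55−28)/(28−16) = 9/4.
With δ = 7/10: need 1 − δ^K ≥ 9/4·(1−7/10)/(7/10), i.e. δ^K ≤ 0.0357.
Since (7/10)^9 = 0.0404 and (7/10)^10 = 0.0282, the smallest such K is 10.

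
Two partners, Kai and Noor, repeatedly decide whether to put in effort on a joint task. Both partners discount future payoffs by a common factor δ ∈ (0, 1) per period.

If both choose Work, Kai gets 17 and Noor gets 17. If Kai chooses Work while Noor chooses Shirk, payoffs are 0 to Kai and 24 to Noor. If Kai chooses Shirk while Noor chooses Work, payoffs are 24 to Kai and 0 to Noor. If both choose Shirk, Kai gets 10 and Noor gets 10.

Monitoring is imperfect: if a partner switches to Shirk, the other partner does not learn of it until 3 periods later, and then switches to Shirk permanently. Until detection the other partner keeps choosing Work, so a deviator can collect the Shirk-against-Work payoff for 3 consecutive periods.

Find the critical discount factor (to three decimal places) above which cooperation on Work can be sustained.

Deviating for the 3 undetected periods gains 24−17 = 7 per period over cooperation, then loses 17−10 = 7 per period forever once punishment starts.
Gain: 7(1 + δ + … + δ^2); loss: 7·δ^3/(1−δ).
No profitable deviation ⇔ 7(1−δ^3) ≤ 7·δ^3, i.e. δ^3 ≥ 7/(7+7) = 1/2.
Hence δ ≥ (1/2)^(1/3) ≈ 0.794.

0.794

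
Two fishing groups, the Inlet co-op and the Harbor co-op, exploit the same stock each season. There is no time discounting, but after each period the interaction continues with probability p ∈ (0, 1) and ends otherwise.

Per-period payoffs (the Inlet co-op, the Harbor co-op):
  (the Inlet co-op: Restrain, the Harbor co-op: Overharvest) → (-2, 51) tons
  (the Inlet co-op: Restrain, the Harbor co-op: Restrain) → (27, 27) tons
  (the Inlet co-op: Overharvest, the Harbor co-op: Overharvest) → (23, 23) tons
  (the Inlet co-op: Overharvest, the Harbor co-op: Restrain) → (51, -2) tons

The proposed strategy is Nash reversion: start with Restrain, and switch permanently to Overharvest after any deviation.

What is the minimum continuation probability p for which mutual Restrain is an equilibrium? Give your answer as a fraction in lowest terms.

6/7

Expected cooperation value is 27 + p·27 + p²·27 + … = 27/(1−p); deviation gives 51 + p·23/(1−p).
27 ≥ 51(1−p) + 23p ⇒ 28p ≥ 24 ⇒ p ≥ 24/28 = 6/7.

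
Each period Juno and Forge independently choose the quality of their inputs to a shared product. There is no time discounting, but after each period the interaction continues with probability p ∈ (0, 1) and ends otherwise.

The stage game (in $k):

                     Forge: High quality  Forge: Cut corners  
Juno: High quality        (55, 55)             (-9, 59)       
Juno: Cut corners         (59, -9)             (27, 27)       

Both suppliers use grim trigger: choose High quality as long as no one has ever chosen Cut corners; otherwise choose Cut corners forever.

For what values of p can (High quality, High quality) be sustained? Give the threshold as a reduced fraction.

Expected cooperation value is 55 + p·55 + p²·55 + … = 55/(1−p); deviation gives 59 + p·27/(1−p).
55 ≥ 59(1−p) + 27p ⇒ 32p ≥ 4 ⇒ p ≥ 4/32 = 1/8.

1/8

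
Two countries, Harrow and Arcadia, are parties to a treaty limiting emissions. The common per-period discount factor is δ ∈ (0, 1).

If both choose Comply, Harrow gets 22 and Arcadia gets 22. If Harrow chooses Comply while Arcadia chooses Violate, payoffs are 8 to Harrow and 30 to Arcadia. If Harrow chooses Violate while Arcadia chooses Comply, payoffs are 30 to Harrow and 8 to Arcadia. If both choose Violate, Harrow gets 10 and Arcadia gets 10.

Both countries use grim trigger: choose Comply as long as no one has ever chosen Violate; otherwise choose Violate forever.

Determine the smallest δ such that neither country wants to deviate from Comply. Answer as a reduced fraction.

Under grim trigger the critical discount factor is (T−C)/(T−P) with T = 30, C = 22, P = 10.
δ* = (30−22)/(30−10) = 8/20 = 2/5.

2/5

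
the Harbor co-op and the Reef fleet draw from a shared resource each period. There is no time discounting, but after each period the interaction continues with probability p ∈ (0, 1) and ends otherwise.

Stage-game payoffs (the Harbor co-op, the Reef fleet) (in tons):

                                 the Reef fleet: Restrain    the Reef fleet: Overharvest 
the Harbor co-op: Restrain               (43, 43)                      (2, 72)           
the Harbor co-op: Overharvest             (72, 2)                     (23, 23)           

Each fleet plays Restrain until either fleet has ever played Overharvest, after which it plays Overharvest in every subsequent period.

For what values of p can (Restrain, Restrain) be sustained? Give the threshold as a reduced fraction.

29/49

Expected cooperation value is 43 + p·43 + p²·43 + … = 43/(1−p); deviation gives 72 + p·23/(1−p).
43 ≥ 72(1−p) + 23p ⇒ 49p ≥ 29 ⇒ p ≥ 29/49.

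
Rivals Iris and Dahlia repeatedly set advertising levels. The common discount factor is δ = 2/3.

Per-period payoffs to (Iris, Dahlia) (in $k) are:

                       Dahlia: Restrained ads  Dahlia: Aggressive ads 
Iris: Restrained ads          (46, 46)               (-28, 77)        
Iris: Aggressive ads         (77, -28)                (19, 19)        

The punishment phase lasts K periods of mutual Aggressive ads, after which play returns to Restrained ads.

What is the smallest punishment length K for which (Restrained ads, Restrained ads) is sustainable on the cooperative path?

3

IC: δ(1−δ^K)/(1−δ) ≥ (77−46)/(46−19) = 31/27.
With δ = 2/3: need 1 − δ^K ≥ 31/27·(1−2/3)/(2/3), i.e. δ^K ≤ 0.4259.
Since (2/3)^2 = 0.4444 and (2/3)^3 = 0.2963, the smallest such K is 3.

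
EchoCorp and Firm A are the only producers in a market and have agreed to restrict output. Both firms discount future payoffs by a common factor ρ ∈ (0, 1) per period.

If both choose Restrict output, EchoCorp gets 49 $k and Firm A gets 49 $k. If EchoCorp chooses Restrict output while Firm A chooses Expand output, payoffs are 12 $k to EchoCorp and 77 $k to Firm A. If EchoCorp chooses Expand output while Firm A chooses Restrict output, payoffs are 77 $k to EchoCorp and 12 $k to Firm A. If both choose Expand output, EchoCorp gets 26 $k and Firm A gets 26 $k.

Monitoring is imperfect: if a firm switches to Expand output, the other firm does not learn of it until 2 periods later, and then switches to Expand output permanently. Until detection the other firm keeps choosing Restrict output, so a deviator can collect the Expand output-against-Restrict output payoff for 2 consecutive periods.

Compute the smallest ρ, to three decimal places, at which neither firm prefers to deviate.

Deviating for the 2 undetected periods gains 77−49 = 28 per period over cooperation, then loses 49−26 = 23 per period forever once punishment starts.
Gain: 28(1 + ρ + … + ρ^1); loss: 23·ρ^2/(1−ρ).
No profitable deviation ⇔ 28(1−ρ^2) ≤ 23·ρ^2, i.e. ρ^2 ≥ 28/(28+23) = 28/51.
Hence ρ ≥ (28/51)^(1/2) ≈ 0.741.

0.741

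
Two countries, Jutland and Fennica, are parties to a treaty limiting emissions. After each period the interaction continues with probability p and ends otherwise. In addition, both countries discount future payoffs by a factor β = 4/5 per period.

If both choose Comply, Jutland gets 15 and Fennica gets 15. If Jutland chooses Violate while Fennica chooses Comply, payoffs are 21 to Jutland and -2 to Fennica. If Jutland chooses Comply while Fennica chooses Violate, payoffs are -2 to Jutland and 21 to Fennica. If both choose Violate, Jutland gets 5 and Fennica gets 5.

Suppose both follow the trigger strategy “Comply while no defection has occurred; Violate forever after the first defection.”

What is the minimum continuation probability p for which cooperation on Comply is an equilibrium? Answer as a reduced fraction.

Expected continuation weight on next period's payoff is β·p = 4/5·p, which plays the role of the discount factor.
Cooperation requires 4/5·p ≥ (21−15)/(21−5) = 3/8, hence p ≥ 15/32.

15/32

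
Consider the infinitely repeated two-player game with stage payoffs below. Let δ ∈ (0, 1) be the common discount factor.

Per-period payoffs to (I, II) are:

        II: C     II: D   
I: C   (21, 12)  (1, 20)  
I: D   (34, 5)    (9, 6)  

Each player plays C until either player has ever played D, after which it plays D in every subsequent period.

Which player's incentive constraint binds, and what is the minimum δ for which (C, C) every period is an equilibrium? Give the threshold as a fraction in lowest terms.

II; δ ≥ 4/7

I: cooperation gives 21 each period; deviation gives 34 once then 9 forever.
  21/(1−δ) ≥ 34 + 9δ/(1−δ) ⇒ δ ≥ 13/25.
II: cooperation gives 12 each period; deviation gives 20 once then 6 forever.
  δ ≥ 8/14 = 4/7.
Both must hold, so the binding constraint is II's: δ ≥ 4/7.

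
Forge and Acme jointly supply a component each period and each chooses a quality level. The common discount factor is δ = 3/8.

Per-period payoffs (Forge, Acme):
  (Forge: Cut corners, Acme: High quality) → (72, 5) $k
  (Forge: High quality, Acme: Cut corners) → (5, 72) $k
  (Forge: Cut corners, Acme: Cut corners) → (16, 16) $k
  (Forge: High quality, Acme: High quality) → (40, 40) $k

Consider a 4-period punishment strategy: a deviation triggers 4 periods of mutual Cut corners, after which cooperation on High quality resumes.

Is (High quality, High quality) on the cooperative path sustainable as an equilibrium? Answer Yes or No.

No

Comparing payoff streams over the 5 periods until play realigns: cooperate → 40(1+δ+…+δ^4); deviate → 72 + 16(δ+…+δ^4).
Cooperation is sustained iff (40−16)(δ+…+δ^4) ≥ 72−40.
δ+…+δ^4 = 3/8·(1−(3/8)^4)/(1−3/8) = 0.5881, and (72−40)/(40−16) = 1.3333.
0.5881 < 1.3333, so cooperation is not sustainable.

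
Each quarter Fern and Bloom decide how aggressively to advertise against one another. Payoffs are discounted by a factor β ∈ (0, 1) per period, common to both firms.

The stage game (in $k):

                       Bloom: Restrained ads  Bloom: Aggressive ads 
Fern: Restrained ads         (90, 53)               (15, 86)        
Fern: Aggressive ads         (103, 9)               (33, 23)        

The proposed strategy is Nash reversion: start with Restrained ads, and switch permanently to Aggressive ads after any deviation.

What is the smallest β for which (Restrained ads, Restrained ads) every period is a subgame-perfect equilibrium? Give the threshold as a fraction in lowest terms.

11/21

For Fern: deviation gain 103−90 = 13, per-period punishment loss 90−33 = 57. IC gives β ≥ 13/70.
For Bloom: gain 33, loss 30 per period, so β ≥ 33/63 = 11/21.
The tighter constraint is Bloom's, so cooperation needs β ≥ 11/21.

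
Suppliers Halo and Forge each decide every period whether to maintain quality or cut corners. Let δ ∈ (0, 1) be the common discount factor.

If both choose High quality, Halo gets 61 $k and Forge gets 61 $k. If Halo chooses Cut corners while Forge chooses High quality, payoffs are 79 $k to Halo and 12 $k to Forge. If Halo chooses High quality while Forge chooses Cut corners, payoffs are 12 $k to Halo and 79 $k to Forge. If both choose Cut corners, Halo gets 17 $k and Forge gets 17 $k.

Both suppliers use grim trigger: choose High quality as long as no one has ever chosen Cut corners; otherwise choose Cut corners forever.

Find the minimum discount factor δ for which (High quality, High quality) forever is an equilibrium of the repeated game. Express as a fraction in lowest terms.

Under grim trigger the critical discount factor is (T−C)/(T−P) with T = 79, C = 61, P = 17.
δ* = (79−61)/(79−17) = 18/62 = 9/31.

9/31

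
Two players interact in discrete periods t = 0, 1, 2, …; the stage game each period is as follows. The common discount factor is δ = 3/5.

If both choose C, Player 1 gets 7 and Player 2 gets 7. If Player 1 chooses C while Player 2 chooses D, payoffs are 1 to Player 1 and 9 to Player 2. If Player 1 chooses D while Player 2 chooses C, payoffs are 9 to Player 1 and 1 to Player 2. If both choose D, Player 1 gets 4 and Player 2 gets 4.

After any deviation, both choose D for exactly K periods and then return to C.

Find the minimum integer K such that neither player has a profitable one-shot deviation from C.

2

IC: δ(1−δ^K)/(1−δ) ≥ (9−7)/(7−4) = 2/3.
With δ = 3/5: need 1 − δ^K ≥ 2/3·(1−3/5)/(3/5), i.e. δ^K ≤ 0.5556.
Since (3/5)^1 = 0.6000 and (3/5)^2 = 0.3600, the smallest such K is 2.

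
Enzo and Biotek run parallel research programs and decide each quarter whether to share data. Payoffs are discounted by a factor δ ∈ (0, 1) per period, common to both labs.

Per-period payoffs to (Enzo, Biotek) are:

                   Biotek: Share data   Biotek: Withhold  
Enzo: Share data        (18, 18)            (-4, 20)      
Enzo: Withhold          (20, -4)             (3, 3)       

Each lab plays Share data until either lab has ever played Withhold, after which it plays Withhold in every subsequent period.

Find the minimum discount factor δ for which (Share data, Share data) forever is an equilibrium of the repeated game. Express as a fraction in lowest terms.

2/17

Under grim trigger the critical discount factor is (T−C)/(T−P) with T = 20, C = 18, P = 3.
δ* = (20−18)/(20−3) = 2/17.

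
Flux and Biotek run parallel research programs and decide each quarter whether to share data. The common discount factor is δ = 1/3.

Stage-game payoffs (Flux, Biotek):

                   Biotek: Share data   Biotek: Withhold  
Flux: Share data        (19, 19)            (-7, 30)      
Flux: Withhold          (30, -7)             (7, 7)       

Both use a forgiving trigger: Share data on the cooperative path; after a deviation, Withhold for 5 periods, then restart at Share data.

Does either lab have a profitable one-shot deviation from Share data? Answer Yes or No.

A one-shot deviation gives 30 now, then 7 for 5 periods, then back to 19.
Gain from deviating: (30−19) today; loss: (19−7) in each of the next 5 periods.
No-deviation condition: (19−7)(δ+…+δ^5) ≥ 30−19, i.e. δ+…+δ^5 ≥ 11/12.
At δ = 1/3: δ+…+δ^5 = 0.4979 < 0.9167.
So cooperation is not sustainable.

Yes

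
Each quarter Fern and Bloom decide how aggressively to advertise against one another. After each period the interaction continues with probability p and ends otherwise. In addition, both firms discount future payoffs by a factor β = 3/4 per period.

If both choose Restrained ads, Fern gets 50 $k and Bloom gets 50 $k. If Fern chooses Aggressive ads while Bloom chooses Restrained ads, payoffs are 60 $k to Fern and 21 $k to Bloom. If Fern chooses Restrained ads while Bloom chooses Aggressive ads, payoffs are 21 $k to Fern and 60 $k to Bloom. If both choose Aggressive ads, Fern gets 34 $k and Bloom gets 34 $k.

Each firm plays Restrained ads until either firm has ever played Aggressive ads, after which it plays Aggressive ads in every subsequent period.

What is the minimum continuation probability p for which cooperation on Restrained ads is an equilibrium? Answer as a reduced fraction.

20/39

Expected continuation weight on next period's payoff is β·p = 3/4·p, which plays the role of the discount factor.
Cooperation requires 3/4·p ≥ (60−50)/(60−34) = 5/13, hence p ≥ 20/39.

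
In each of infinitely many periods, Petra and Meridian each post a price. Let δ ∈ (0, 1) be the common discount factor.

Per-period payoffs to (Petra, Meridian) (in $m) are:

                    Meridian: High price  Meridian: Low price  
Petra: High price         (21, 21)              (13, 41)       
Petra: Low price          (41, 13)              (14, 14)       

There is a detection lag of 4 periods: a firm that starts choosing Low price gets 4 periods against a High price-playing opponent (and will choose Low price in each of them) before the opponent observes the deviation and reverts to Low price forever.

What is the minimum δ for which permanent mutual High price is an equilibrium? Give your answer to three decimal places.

0.928

A deviator earns 41 for 4 periods, then 14 forever; cooperating earns 21 forever. Multiplying the IC by (1−δ):
21 ≥ 41(1−δ^4) + 14δ^4, so 27·δ^4 ≥ 20 and δ^4 ≥ 20/27.
δ ≥ (20/27)^(1/4) ≈ 0.928.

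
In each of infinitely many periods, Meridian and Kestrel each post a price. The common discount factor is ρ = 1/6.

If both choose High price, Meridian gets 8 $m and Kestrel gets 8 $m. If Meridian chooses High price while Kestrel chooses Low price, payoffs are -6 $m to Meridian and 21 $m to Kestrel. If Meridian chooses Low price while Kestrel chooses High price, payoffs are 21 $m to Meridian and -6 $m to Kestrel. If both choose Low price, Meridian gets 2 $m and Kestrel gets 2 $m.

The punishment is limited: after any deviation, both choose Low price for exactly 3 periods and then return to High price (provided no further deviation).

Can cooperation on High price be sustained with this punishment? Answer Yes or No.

Comparing payoff streams over the 4 periods until play realigns: cooperate → 8(1+ρ+…+ρ^3); deviate → 21 + 2(ρ+…+ρ^3).
Cooperation is sustained iff (8−2)(ρ+…+ρ^3) ≥ 21−8.
ρ+…+ρ^3 = 1/6·(1−(1/6)^3)/(1−1/6) = 0.1991, and (21−8)/(8−2) = 2.1667.
0.1991 < 2.1667, so cooperation is not sustainable.

No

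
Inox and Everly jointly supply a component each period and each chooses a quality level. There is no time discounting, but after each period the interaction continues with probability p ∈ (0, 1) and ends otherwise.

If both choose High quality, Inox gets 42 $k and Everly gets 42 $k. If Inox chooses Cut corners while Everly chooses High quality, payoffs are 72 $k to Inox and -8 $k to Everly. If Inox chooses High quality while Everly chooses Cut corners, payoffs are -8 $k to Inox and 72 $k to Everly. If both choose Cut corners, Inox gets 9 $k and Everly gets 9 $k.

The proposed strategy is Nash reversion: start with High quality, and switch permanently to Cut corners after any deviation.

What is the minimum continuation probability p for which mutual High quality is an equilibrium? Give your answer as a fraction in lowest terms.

With no time discounting, the continuation probability p plays the role of the discount factor.
Grim-trigger IC: 42/(1−p) ≥ 72 + 9p/(1−p) ⇒ p ≥ (72−42)/(72−9) = 10/21.

10/21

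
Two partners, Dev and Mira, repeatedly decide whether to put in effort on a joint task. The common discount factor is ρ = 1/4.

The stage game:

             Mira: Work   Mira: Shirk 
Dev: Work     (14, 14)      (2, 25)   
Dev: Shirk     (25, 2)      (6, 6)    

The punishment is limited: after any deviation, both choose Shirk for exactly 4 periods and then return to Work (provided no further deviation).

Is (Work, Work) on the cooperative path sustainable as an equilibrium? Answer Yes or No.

IC: ρ+…+ρ^4 ≥ (25−14)/(14−6) = 11/8.
At ρ = 1/4: partial sum = 0.3320 < 1.3750. Cooperation not sustainable.

No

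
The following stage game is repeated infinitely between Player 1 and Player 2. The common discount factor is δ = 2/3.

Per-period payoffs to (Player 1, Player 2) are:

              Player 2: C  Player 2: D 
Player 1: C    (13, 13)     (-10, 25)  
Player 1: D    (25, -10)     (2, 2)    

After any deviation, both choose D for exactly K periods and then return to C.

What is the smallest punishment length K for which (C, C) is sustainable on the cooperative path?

No profitable deviation requires (13−2)(δ+…+δ^K) ≥ 25−13, i.e. δ+…+δ^K ≥ 12/11 ≈ 1.0909.
With δ = 2/3, the partial sums are K=1: 0.6667, K=2: 1.1111.
K = 2 is the first length at which the sum reaches 1.0909.

2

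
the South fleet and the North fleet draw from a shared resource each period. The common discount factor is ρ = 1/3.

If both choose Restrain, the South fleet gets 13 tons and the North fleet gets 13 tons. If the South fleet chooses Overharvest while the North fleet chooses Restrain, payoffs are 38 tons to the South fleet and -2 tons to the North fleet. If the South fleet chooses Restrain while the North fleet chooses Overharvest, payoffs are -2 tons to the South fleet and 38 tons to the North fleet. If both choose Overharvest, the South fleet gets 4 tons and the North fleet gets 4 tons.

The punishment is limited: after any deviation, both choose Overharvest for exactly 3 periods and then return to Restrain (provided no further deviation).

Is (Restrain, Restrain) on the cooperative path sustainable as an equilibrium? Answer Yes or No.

A one-shot deviation gives 38 now, then 4 for 3 periods, then back to 13.
Gain from deviating: (38−13) today; loss: (13−4) in each of the next 3 periods.
No-deviation condition: (13−4)(ρ+…+ρ^3) ≥ 38−13, i.e. ρ+…+ρ^3 ≥ 25/9.
At ρ = 1/3: ρ+…+ρ^3 = 0.4815 < 2.7778.
So cooperation is not sustainable.

No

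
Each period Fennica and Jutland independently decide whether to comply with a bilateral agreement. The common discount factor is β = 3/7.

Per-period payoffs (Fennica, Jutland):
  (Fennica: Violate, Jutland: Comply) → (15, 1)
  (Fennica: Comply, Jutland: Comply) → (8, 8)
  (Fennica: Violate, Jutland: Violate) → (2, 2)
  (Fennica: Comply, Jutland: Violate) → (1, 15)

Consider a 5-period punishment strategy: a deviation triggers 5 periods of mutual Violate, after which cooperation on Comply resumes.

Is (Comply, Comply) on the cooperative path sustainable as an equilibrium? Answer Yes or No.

Comparing payoff streams over the 6 periods until play realigns: cooperate → 8(1+β+…+β^5); deviate → 15 + 2(β+…+β^5).
Cooperation is sustained iff (8−2)(β+…+β^5) ≥ 15−8.
β+…+β^5 = 3/7·(1−(3/7)^5)/(1−3/7) = 0.7392, and (15−8)/(8−2) = 1.1667.
0.7392 < 1.1667, so cooperation is not sustainable.

No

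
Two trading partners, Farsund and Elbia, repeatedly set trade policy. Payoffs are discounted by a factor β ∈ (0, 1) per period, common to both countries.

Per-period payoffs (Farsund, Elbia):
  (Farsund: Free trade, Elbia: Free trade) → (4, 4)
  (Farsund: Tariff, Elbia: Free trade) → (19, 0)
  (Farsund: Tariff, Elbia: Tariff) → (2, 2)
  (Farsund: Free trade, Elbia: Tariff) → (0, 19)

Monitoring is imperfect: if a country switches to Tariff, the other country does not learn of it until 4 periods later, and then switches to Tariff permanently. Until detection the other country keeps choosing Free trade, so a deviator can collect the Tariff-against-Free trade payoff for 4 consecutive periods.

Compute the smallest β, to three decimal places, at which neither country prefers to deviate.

0.969

Deviating for the 4 undetected periods gains 19−4 = 15 per period over cooperation, then loses 4−2 = 2 per period forever once punishment starts.
Gain: 15(1 + β + … + β^3); loss: 2·β^4/(1−β).
No profitable deviation ⇔ 15(1−β^4) ≤ 2·β^4, i.e. β^4 ≥ 15/(15+2) = 15/17.
Hence β ≥ (15/17)^(1/4) ≈ 0.969.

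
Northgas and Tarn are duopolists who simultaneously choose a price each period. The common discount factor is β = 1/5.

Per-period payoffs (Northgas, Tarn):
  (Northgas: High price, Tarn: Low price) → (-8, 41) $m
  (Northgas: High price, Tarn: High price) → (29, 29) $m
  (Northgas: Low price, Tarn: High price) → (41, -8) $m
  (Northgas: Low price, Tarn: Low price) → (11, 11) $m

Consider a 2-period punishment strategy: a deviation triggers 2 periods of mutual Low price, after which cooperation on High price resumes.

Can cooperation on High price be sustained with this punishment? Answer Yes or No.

No

IC: β+…+β^2 ≥ (41−29)/(29−11) = 2/3.
At β = 1/5: partial sum = 0.2400 < 0.6667. Cooperation not sustainable.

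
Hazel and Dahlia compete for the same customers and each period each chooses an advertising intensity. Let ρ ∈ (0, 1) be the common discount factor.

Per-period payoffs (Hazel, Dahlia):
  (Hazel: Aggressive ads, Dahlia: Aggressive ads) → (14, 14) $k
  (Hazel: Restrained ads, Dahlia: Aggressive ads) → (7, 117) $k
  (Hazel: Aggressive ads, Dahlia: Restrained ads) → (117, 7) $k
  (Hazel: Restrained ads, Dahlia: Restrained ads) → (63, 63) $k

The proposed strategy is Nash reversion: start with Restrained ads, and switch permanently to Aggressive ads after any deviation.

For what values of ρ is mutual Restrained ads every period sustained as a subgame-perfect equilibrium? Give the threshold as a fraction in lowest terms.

54/103

63/(1−ρ) ≥ 117 + 14ρ/(1−ρ)
63 ≥ 117 − 103ρ
ρ ≥ 54/103.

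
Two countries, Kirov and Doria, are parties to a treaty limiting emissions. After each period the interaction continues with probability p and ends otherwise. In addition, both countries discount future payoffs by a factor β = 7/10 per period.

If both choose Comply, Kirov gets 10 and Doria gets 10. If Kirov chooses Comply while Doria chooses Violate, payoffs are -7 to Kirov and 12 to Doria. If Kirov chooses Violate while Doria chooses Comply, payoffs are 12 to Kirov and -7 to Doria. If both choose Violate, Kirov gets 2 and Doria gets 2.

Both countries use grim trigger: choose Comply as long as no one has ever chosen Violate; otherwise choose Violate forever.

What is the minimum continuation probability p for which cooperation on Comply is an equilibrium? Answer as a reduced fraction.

2/7

Expected continuation weight on next period's payoff is β·p = 7/10·p, which plays the role of the discount factor.
Cooperation requires 7/10·p ≥ (12−10)/(12−2) = 1/5, hence p ≥ 2/7.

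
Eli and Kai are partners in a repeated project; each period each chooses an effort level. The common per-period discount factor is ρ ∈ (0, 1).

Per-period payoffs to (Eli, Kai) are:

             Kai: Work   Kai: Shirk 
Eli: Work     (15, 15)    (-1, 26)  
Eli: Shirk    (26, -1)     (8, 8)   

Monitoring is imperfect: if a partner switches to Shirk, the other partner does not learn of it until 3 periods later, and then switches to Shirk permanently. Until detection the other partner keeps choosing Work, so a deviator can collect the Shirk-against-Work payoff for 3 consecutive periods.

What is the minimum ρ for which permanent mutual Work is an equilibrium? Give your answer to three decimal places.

Deviating for the 3 undetected periods gains 26−15 = 11 per period over cooperation, then loses 15−8 = 7 per period forever once punishment starts.
Gain: 11(1 + ρ + … + ρ^2); loss: 7·ρ^3/(1−ρ).
No profitable deviation ⇔ 11(1−ρ^3) ≤ 7·ρ^3, i.e. ρ^3 ≥ 11/(11+7) = 11/18.
Hence ρ ≥ (11/18)^(1/3) ≈ 0.849.

0.849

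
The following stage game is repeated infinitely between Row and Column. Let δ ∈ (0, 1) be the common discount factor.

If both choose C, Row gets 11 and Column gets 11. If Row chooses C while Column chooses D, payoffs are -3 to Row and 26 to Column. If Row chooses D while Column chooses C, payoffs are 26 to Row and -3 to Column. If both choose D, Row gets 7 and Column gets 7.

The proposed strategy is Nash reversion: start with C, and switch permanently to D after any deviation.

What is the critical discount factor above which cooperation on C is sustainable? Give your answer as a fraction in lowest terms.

15/19

Cooperation forever yields 11 each period: 11/(1−δ).
Deviating yields 26 once, then 7 forever: 26 + 7δ/(1−δ).
No profitable deviation requires 11/(1−δ) ≥ 26 + 7δ/(1−δ).
Multiplying by (1−δ): 11 ≥ 26(1−δ) + 7δ = 26 − 19δ.
So 19δ ≥ 15, i.e. δ ≥ 15/19.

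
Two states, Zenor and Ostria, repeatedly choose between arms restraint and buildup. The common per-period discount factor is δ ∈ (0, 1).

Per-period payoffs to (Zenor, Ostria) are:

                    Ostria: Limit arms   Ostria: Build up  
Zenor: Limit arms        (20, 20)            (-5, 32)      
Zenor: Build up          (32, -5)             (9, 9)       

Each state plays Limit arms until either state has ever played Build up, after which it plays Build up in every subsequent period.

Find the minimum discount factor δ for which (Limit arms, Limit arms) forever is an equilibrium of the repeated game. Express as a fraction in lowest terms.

One-period gain from deviating is 32 − 20 = 12. The loss is 20 − 9 = 11 in every subsequent period, with present value 11·δ/(1−δ).
Deviation is unprofitable when 11·δ/(1−δ) ≥ 12, i.e. δ/(1−δ) ≥ 12/11.
Equivalently δ ≥ 12/(12+11) = 12/23.

12/23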